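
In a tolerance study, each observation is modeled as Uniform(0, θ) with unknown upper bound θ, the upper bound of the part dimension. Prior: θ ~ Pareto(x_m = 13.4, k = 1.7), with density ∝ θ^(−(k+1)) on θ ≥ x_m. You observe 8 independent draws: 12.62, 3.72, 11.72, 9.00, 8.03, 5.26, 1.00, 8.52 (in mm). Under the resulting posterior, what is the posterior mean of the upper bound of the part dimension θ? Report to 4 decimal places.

14.9402

A Pareto(scale x_m, shape k) prior on the upper bound θ of Uniform(0, θ) is conjugate: posterior is Pareto(max(x_m, max xᵢ), k + n).
Sample maximum = 12.62; prior scale x_m = 13.4 → posterior scale = max = 13.40.
Posterior shape = 1.7 + 8 = 9.7.
E[θ|data] = k·x_m/(k−1) = 9.7·13.40/8.7 = 14.9402.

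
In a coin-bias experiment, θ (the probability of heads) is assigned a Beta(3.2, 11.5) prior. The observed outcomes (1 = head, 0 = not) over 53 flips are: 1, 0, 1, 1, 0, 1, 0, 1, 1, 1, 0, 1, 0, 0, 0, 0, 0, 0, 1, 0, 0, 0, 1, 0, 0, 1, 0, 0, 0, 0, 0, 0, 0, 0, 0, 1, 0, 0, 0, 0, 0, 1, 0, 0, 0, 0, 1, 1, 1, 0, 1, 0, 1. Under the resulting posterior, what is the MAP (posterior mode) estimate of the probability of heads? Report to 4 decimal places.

The Beta prior is conjugate to a Binomial/Bernoulli likelihood; the update adds successes to α and failures to β.
Posterior: Beta(α+k, β+n−k) = Beta(3.2+18, 11.5+35) = Beta(21.2, 46.5).
Mode of Beta(a,b) for a,b>1 is (a−1)/(a+b−2) = 20.2/65.7 = 0.3075.

0.3075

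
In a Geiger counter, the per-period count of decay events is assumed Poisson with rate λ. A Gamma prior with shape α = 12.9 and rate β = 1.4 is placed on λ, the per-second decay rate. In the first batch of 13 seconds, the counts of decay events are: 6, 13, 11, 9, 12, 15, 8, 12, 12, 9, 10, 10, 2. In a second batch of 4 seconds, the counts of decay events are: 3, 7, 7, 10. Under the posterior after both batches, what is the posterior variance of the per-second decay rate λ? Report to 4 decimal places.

With a Gamma(shape α, rate β) prior, the Poisson likelihood is conjugate: the posterior is Gamma(α + ΣXᵢ, β + n).
Batch 1: sum of counts S = 129 over n = 13 seconds.
After batch 1: Gamma(α+S, β+n) = Gamma(12.9+129, 1.4+13) = Gamma(141.9, 14.4).
Batch 2: sum of counts S = 27 over n = 4 seconds.
After batch 2: Gamma(α+S, β+n) = Gamma(141.9+27, 14.4+4) = Gamma(168.9, 18.4).
Var = α/β² = 168.9/18.4² = 0.4989.

0.4989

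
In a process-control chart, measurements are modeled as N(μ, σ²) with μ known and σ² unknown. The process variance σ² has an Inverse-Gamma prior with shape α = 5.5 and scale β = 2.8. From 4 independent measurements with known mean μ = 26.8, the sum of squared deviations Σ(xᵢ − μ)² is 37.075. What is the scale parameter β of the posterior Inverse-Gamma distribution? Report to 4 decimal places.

21.3375

With known mean μ and an Inverse-Gamma(α, β) prior on σ², the Normal likelihood is conjugate: posterior is Inv-Gamma(α + n/2, β + Σ(xᵢ−μ)²/2).
Posterior: Inv-Gamma(5.5 + 4/2, 2.8 + 37.075/2) = Inv-Gamma(7.50, 21.3375).
Posterior β = 21.3375.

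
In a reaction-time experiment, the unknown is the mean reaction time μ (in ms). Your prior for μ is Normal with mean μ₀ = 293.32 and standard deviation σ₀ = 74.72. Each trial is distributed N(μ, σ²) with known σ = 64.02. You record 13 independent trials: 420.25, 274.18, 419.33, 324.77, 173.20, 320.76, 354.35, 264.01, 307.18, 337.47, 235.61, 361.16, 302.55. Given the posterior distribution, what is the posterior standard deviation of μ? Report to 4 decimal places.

17.2749

For Normal data with known variance σ², a Normal(μ₀, σ₀²) prior on μ is conjugate. Posterior precision = 1/σ₀² + n/σ²; posterior mean is the precision-weighted average of μ₀ and x̄.
σ₀² = 74.72² = 5583.0784, σ² = 64.02² = 4098.5604; σ² + n·σ₀² = 4098.5604 + 13·5583.0784 = 76678.5796.
Posterior precision = 1/σ₀² + n/σ² = 1/5583.0784 + 13/4098.5604 = (σ² + n·σ₀²)/(σ₀²σ²) = 76678.5796/(5583.0784·4098.5604); posterior variance σₙ² = σ₀²σ²/(σ² + n·σ₀²) = 5583.0784·4098.5604/76678.5796 = 298.422117.
Posterior SD = √σₙ² = √(5583.0784·4098.5604/76678.5796) = 17.2749.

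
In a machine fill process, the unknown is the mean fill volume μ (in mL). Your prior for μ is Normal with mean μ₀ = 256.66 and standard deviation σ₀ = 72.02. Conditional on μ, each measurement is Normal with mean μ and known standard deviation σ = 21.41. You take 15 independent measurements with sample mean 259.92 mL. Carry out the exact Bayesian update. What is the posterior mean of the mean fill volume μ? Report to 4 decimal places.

259.9009

For Normal data with known variance σ², a Normal(μ₀, σ₀²) prior on μ is conjugate. Posterior precision = 1/σ₀² + n/σ²; posterior mean is the precision-weighted average of μ₀ and x̄.
n·x̄ = 15·259.92 = 3898.8.
σ₀² = 72.02² = 5186.8804, σ² = 21.41² = 458.3881; σ² + n·σ₀² = 458.3881 + 15·5186.8804 = 78261.5941.
Posterior mean = (μ₀/σ₀² + n·x̄/σ²)/(1/σ₀² + n/σ²) = (σ²·μ₀ + σ₀²·n·x̄)/(σ² + n·σ₀²) = (458.3881·256.66 + 5186.8804·3898.8)/78261.5941 = 20340259.193266/78261.5941 = 259.9009.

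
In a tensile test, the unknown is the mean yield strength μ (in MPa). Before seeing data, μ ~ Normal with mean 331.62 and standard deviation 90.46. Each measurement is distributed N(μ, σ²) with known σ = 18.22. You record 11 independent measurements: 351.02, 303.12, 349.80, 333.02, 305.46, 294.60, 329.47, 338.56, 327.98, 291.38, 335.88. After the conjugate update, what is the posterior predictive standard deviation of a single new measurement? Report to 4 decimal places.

19.0273

For Normal data with known variance σ², a Normal(μ₀, σ₀²) prior on μ is conjugate. Posterior precision = 1/σ₀² + n/σ²; posterior mean is the precision-weighted average of μ₀ and x̄.
σ₀² = 90.46² = 8183.0116, σ² = 18.22² = 331.9684; σ² + n·σ₀² = 331.9684 + 11·8183.0116 = 90345.096.
Posterior precision = 1/σ₀² + n/σ² = 1/8183.0116 + 11/331.9684 = (σ² + n·σ₀²)/(σ₀²σ²) = 90345.096/(8183.0116·331.9684); posterior variance σₙ² = σ₀²σ²/(σ² + n·σ₀²) = 8183.0116·331.9684/90345.096 = 30.068054.
Predictive variance for one new observation = σₙ² + σ² = 8183.0116·331.9684/90345.096 + 331.9684 = σ²·(σ₀² + 90345.096)/90345.096 = 331.9684·98528.1076/90345.096 = 362.036454; SD = √(331.9684·98528.1076/90345.096) = 19.0273.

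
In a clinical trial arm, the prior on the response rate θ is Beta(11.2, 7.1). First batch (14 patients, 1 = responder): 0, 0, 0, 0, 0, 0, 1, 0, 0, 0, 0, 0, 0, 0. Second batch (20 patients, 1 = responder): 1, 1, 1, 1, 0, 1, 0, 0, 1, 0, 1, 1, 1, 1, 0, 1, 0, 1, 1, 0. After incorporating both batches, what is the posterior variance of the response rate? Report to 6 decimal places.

0.004684

The Beta prior is conjugate to a Binomial/Bernoulli likelihood; the update adds successes to α and failures to β.
After batch 1: Beta(11.2+1, 7.1+13) = Beta(12.2, 20.1).
After batch 2: Beta(12.2+13, 20.1+7) = Beta(25.2, 27.1).
Var = αβ/((α+β)²(α+β+1)) = 25.2·27.1/(52.3²·53.3) = 0.004684.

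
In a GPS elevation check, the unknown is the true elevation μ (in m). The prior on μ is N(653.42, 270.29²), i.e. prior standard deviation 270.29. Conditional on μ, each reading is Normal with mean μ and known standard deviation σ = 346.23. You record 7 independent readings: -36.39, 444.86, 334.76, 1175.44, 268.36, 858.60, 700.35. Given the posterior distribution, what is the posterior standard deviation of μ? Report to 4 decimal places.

117.7840

For Normal data with known variance σ², a Normal(μ₀, σ₀²) prior on μ is conjugate. Posterior precision = 1/σ₀² + n/σ²; posterior mean is the precision-weighted average of μ₀ and x̄.
σ₀² = 270.29² = 73056.6841, σ² = 346.23² = 119875.2129; σ² + n·σ₀² = 119875.2129 + 7·73056.6841 = 631272.0016.
Posterior precision = 1/σ₀² + n/σ² = 1/73056.6841 + 7/119875.2129 = (σ² + n·σ₀²)/(σ₀²σ²) = 631272.0016/(73056.6841·119875.2129); posterior variance σₙ² = σ₀²σ²/(σ² + n·σ₀²) = 73056.6841·119875.2129/631272.0016 = 13873.077751.
Posterior SD = √σₙ² = √(73056.6841·119875.2129/631272.0016) = 117.7840.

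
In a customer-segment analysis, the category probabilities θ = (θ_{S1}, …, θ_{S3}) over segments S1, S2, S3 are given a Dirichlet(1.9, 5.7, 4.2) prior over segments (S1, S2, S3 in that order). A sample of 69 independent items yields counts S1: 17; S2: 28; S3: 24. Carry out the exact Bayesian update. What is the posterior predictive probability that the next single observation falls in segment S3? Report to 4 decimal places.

The Dirichlet prior is conjugate to the Multinomial likelihood: each posterior αⱼ = prior αⱼ + observed count nⱼ.
Posterior concentration: (18.9, 33.7, 28.2), total = 80.8.
P(next = S3 | data) = α_{S3}/Σα = 0.3490.

0.3490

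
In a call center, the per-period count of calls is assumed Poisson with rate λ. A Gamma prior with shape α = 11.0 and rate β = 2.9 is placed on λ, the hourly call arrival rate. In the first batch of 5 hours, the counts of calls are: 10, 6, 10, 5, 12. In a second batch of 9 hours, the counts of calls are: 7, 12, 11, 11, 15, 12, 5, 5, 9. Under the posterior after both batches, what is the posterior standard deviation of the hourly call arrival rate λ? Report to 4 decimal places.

With a Gamma(shape α, rate β) prior, the Poisson likelihood is conjugate: the posterior is Gamma(α + ΣXᵢ, β + n).
Batch 1: sum of counts S = 43 over n = 5 hours.
After batch 1: Gamma(α+S, β+n) = Gamma(11.0+43, 2.9+5) = Gamma(54.0, 7.9).
Batch 2: sum of counts S = 87 over n = 9 hours.
After batch 2: Gamma(α+S, β+n) = Gamma(54.0+87, 7.9+9) = Gamma(141.0, 16.9).
SD = √α/β = √141.0/16.9 = 0.7026.

0.7026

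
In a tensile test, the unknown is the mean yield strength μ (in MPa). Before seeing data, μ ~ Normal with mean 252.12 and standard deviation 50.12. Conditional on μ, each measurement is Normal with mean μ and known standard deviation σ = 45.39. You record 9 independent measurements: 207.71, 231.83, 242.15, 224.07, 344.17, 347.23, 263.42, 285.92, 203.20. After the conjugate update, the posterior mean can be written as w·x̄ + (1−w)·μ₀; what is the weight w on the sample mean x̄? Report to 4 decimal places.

For Normal data with known variance σ², a Normal(μ₀, σ₀²) prior on μ is conjugate. Posterior precision = 1/σ₀² + n/σ²; posterior mean is the precision-weighted average of μ₀ and x̄.
σ₀² = 50.12² = 2512.0144, σ² = 45.39² = 2060.2521. Prior precision 1/σ₀² = 1/2512.0144; data precision n/σ² = 9/2060.2521.
w = (n/σ²)/(1/σ₀² + n/σ²) = n·σ₀²/(σ² + n·σ₀²) = 9·2512.0144/(2060.2521 + 9·2512.0144) = 22608.1296/24668.3817 = 0.9165.

0.9165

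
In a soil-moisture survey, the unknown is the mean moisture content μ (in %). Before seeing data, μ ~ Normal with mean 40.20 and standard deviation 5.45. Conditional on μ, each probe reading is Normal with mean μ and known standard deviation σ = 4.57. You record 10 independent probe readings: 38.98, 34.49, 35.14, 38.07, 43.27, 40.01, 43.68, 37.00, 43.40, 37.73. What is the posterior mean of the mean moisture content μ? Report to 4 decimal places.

For Normal data with known variance σ², a Normal(μ₀, σ₀²) prior on μ is conjugate. Posterior precision = 1/σ₀² + n/σ²; posterior mean is the precision-weighted average of μ₀ and x̄.
Σxᵢ = 38.98 + 34.49 + 35.14 + 38.07 + 43.27 + 40.01 + 43.68 + 37.00 + 43.40 + 37.73 = 391.77, so n·x̄ = 391.77.
σ₀² = 5.45² = 29.7025, σ² = 4.57² = 20.8849; σ² + n·σ₀² = 20.8849 + 10·29.7025 = 317.9099.
Posterior mean = (μ₀/σ₀² + n·x̄/σ²)/(1/σ₀² + n/σ²) = (σ²·μ₀ + σ₀²·n·x̄)/(σ² + n·σ₀²) = (20.8849·40.20 + 29.7025·391.77)/317.9099 = 12476.121405/317.9099 = 39.2442.

39.2442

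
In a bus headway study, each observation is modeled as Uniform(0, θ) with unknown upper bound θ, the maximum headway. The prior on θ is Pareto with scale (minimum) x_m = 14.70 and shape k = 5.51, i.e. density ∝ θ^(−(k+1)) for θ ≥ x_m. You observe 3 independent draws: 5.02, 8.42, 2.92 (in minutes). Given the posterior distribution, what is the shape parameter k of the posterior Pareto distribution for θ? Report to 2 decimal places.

A Pareto(scale x_m, shape k) prior on the upper bound θ of Uniform(0, θ) is conjugate: posterior is Pareto(max(x_m, max xᵢ), k + n).
Sample maximum = 8.42; prior scale x_m = 14.70 → posterior scale = max = 14.70.
Posterior shape = 5.51 + 3 = 8.51.
Posterior shape k = 8.51.

8.51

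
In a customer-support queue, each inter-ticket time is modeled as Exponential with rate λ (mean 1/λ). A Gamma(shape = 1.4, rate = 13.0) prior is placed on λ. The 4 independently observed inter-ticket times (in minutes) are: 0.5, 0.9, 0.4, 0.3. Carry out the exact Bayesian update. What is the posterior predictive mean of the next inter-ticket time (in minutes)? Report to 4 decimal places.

3.4318

With a Gamma(shape α, rate β) prior on the exponential rate λ, the posterior after n observations with total T = Σxᵢ is Gamma(α+n, β+T).
Sum of observations T = 2.1 minutes; n = 4.
Posterior: Gamma(1.4+4, 13.0+2.1) = Gamma(5.4, 15.1).
The predictive distribution for the next observation is Lomax; its mean is β/(α−1) = 15.1/4.4 = 3.4318.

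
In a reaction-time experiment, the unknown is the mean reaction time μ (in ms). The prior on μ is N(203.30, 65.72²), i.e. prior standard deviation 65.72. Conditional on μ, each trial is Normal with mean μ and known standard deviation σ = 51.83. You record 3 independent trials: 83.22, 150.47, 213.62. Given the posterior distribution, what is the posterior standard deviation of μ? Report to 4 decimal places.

27.2338

For Normal data with known variance σ², a Normal(μ₀, σ₀²) prior on μ is conjugate. Posterior precision = 1/σ₀² + n/σ²; posterior mean is the precision-weighted average of μ₀ and x̄.
σ₀² = 65.72² = 4319.1184, σ² = 51.83² = 2686.3489; σ² + n·σ₀² = 2686.3489 + 3·4319.1184 = 15643.7041.
Posterior precision = 1/σ₀² + n/σ² = 1/4319.1184 + 3/2686.3489 = (σ² + n·σ₀²)/(σ₀²σ²) = 15643.7041/(4319.1184·2686.3489); posterior variance σₙ² = σ₀²σ²/(σ² + n·σ₀²) = 4319.1184·2686.3489/15643.7041 = 741.682334.
Posterior SD = √σₙ² = √(4319.1184·2686.3489/15643.7041) = 27.2338.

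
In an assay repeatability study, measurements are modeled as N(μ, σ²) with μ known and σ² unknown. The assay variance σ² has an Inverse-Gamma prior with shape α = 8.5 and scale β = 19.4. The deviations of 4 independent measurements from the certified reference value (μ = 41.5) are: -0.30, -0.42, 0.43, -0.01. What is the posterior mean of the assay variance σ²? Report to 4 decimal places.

2.0659

With known mean μ and an Inverse-Gamma(α, β) prior on σ², the Normal likelihood is conjugate: posterior is Inv-Gamma(α + n/2, β + Σ(xᵢ−μ)²/2).
Σ(xᵢ−μ)² = (-0.30)² + (-0.42)² + (0.43)² + (-0.01)² = 0.4514.
Posterior: Inv-Gamma(8.5 + 4/2, 19.4 + 0.4514/2) = Inv-Gamma(10.50, 19.62570).
E[σ²|data] = β/(α−1) = 19.62570/9.50 = 2.0659.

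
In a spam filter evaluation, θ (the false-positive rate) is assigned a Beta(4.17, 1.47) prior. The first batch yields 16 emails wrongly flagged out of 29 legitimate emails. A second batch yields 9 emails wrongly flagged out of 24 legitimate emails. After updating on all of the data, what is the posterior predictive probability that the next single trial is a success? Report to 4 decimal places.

0.4974

The Beta prior is conjugate to a Binomial/Bernoulli likelihood; the update adds successes to α and failures to β.
After batch 1: Beta(4.17+16, 1.47+13) = Beta(20.17, 14.47).
After batch 2: Beta(20.17+9, 14.47+15) = Beta(29.17, 29.47).
For a single future Bernoulli trial, P(success | data) = α/(α+β) = 0.4974.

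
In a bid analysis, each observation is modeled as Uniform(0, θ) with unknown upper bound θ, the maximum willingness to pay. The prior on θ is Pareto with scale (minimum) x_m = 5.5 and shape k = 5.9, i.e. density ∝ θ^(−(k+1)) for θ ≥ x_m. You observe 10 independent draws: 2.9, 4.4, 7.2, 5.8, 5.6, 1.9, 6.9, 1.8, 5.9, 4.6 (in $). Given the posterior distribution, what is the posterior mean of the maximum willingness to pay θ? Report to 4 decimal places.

A Pareto(scale x_m, shape k) prior on the upper bound θ of Uniform(0, θ) is conjugate: posterior is Pareto(max(x_m, max xᵢ), k + n).
Sample maximum = 7.2; prior scale x_m = 5.5 → posterior scale = max = 7.2.
Posterior shape = 5.9 + 10 = 15.9.
E[θ|data] = k·x_m/(k−1) = 15.9·7.2/14.9 = 7.6832.

7.6832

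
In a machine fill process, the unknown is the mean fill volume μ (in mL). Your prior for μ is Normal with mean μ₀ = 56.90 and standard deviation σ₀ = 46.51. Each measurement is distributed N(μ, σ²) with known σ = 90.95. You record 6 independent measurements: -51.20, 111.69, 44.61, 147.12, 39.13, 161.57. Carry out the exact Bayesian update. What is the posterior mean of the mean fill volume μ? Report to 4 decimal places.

68.2518

For Normal data with known variance σ², a Normal(μ₀, σ₀²) prior on μ is conjugate. Posterior precision = 1/σ₀² + n/σ²; posterior mean is the precision-weighted average of μ₀ and x̄.
Σxᵢ = (-51.20) + 111.69 + 44.61 + 147.12 + 39.13 + 161.57 = 452.92, so n·x̄ = 452.92.
σ₀² = 46.51² = 2163.1801, σ² = 90.95² = 8271.9025; σ² + n·σ₀² = 8271.9025 + 6·2163.1801 = 21250.9831.
Posterior mean = (μ₀/σ₀² + n·x̄/σ²)/(1/σ₀² + n/σ²) = (σ²·μ₀ + σ₀²·n·x̄)/(σ² + n·σ₀²) = (8271.9025·56.90 + 2163.1801·452.92)/21250.9831 = 1450418.783142/21250.9831 = 68.2518.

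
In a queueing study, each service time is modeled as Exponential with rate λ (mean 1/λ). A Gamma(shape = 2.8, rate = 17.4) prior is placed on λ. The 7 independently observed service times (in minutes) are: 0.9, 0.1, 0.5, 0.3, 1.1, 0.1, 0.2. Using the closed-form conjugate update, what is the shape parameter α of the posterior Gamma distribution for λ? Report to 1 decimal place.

With a Gamma(shape α, rate β) prior on the exponential rate λ, the posterior after n observations with total T = Σxᵢ is Gamma(α+n, β+T).
Sum of observations T = 3.2 minutes; n = 7.
Posterior: Gamma(2.8+7, 17.4+3.2) = Gamma(9.8, 20.6).
Posterior α = 9.8.

9.8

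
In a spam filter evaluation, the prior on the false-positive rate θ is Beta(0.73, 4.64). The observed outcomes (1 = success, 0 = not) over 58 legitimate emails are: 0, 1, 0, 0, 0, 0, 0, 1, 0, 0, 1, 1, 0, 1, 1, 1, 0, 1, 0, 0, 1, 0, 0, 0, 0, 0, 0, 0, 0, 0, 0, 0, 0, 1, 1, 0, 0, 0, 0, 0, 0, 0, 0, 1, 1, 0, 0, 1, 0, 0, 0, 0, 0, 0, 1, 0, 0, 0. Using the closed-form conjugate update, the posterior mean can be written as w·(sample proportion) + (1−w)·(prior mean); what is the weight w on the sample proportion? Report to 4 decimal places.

0.9153

The Beta prior is conjugate to a Binomial/Bernoulli likelihood; the update adds successes to α and failures to β.
Posterior mean = (α₀+k)/(α₀+β₀+n) = [n/(α₀+β₀+n)]·(k/n) + [(α₀+β₀)/(α₀+β₀+n)]·α₀/(α₀+β₀), so only n and the prior enter the weight.
The weight on the data is w = n/(α₀+β₀+n) = 58/(0.73+4.64+58) = 58/63.37 = 0.9153.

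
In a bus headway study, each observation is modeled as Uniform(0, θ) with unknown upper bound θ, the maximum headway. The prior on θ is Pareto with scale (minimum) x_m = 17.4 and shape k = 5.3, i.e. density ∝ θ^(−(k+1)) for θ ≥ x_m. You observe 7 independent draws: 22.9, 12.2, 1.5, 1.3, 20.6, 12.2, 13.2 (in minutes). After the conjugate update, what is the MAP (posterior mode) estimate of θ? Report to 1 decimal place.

22.9

A Pareto(scale x_m, shape k) prior on the upper bound θ of Uniform(0, θ) is conjugate: posterior is Pareto(max(x_m, max xᵢ), k + n).
Sample maximum = 22.9; prior scale x_m = 17.4 → posterior scale = max = 22.9.
Posterior shape = 5.3 + 7 = 12.3.
The Pareto density is decreasing on [x_m, ∞), so the mode is x_m = 22.9.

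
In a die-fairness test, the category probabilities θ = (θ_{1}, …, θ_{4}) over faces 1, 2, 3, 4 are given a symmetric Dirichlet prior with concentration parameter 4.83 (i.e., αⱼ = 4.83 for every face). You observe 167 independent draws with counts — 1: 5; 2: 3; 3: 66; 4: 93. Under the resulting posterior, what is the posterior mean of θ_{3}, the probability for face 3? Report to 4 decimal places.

The Dirichlet prior is conjugate to the Multinomial likelihood: each posterior αⱼ = prior αⱼ + observed count nⱼ.
Posterior concentration: (9.83, 7.83, 70.83, 97.83), total = 186.32.
E[θ_{3}|data] = α_{3}/Σα = 70.83/186.32 = 0.3802.

0.3802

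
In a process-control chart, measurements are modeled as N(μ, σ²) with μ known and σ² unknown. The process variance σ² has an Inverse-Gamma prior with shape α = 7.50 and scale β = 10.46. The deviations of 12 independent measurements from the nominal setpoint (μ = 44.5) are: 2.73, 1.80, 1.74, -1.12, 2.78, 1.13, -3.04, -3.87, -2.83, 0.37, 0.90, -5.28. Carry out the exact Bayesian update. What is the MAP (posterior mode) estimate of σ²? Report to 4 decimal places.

With known mean μ and an Inverse-Gamma(α, β) prior on σ², the Normal likelihood is conjugate: posterior is Inv-Gamma(α + n/2, β + Σ(xᵢ−μ)²/2).
Σ(xᵢ−μ)² = (2.73)² + (1.80)² + (1.74)² + (-1.12)² + (2.78)² + (1.13)² + (-3.04)² + (-3.87)² + (-2.83)² + (0.37)² + (0.90)² + (-5.28)² = 85.0329.
Posterior: Inv-Gamma(7.50 + 12/2, 10.46 + 85.0329/2) = Inv-Gamma(13.50, 52.97645).
Mode = β/(α+1) = 52.97645/14.50 = 3.6535.

3.6535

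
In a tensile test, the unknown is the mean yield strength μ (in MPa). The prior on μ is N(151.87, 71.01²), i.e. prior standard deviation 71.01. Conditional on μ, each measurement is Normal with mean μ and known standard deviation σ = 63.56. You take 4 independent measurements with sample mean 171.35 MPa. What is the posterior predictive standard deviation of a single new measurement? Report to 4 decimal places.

For Normal data with known variance σ², a Normal(μ₀, σ₀²) prior on μ is conjugate. Posterior precision = 1/σ₀² + n/σ²; posterior mean is the precision-weighted average of μ₀ and x̄.
σ₀² = 71.01² = 5042.4201, σ² = 63.56² = 4039.8736; σ² + n·σ₀² = 4039.8736 + 4·5042.4201 = 24209.554.
Posterior precision = 1/σ₀² + n/σ² = 1/5042.4201 + 4/4039.8736 = (σ² + n·σ₀²)/(σ₀²σ²) = 24209.554/(5042.4201·4039.8736); posterior variance σₙ² = σ₀²σ²/(σ² + n·σ₀²) = 5042.4201·4039.8736/24209.554 = 841.433917.
Predictive variance for one new observation = σₙ² + σ² = 5042.4201·4039.8736/24209.554 + 4039.8736 = σ²·(σ₀² + 24209.554)/24209.554 = 4039.8736·29251.9741/24209.554 = 4881.307517; SD = √(4039.8736·29251.9741/24209.554) = 69.8664.

69.8664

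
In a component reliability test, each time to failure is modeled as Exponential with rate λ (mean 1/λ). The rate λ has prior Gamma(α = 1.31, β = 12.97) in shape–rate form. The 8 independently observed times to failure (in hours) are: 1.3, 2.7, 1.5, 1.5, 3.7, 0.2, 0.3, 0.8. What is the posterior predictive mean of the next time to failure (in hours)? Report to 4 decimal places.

3.0048

With a Gamma(shape α, rate β) prior on the exponential rate λ, the posterior after n observations with total T = Σxᵢ is Gamma(α+n, β+T).
Sum of observations T = 12.0 hours; n = 8.
Posterior: Gamma(1.31+8, 12.97+12.0) = Gamma(9.31, 24.97).
The predictive distribution for the next observation is Lomax; its mean is β/(α−1) = 24.97/8.31 = 3.0048.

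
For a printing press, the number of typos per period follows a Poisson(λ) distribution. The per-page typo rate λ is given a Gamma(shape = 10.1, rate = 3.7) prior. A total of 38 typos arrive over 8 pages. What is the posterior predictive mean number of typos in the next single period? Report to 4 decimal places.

4.1111

With a Gamma(shape α, rate β) prior, the Poisson likelihood is conjugate: the posterior is Gamma(α + ΣXᵢ, β + n).
Posterior: Gamma(α+S, β+n) = Gamma(10.1+38, 3.7+8) = Gamma(48.1, 11.7).
The predictive distribution for one future period is NegBinom with mean α/β = 4.1111.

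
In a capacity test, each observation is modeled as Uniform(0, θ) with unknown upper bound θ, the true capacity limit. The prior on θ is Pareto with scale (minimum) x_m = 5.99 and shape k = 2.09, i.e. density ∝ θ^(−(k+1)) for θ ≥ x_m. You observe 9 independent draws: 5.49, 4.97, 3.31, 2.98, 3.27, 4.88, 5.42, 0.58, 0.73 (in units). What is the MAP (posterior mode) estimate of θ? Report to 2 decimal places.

A Pareto(scale x_m, shape k) prior on the upper bound θ of Uniform(0, θ) is conjugate: posterior is Pareto(max(x_m, max xᵢ), k + n).
Sample maximum = 5.49; prior scale x_m = 5.99 → posterior scale = max = 5.99.
Posterior shape = 2.09 + 9 = 11.09.
The Pareto density is decreasing on [x_m, ∞), so the mode is x_m = 5.99.

5.99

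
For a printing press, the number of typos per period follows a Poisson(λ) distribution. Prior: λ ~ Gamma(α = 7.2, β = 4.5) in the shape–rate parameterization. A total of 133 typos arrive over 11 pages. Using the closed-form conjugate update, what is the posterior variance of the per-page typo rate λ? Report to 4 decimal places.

0.5836

With a Gamma(shape α, rate β) prior, the Poisson likelihood is conjugate: the posterior is Gamma(α + ΣXᵢ, β + n).
Posterior: Gamma(α+S, β+n) = Gamma(7.2+133, 4.5+11) = Gamma(140.2, 15.5).
Var = α/β² = 140.2/15.5² = 0.5836.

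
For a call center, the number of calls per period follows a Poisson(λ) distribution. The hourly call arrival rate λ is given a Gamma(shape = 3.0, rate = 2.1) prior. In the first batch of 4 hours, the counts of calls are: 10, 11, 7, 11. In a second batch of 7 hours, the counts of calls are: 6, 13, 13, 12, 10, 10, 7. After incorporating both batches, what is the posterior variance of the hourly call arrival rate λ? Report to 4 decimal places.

With a Gamma(shape α, rate β) prior, the Poisson likelihood is conjugate: the posterior is Gamma(α + ΣXᵢ, β + n).
Batch 1: sum of counts S = 39 over n = 4 hours.
After batch 1: Gamma(α+S, β+n) = Gamma(3.0+39, 2.1+4) = Gamma(42.0, 6.1).
Batch 2: sum of counts S = 71 over n = 7 hours.
After batch 2: Gamma(α+S, β+n) = Gamma(42.0+71, 6.1+7) = Gamma(113.0, 13.1).
Var = α/β² = 113.0/13.1² = 0.6585.

0.6585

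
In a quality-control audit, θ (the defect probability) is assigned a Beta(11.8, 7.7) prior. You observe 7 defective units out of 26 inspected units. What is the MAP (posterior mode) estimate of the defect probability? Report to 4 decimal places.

The Beta prior is conjugate to a Binomial/Bernoulli likelihood; the update adds successes to α and failures to β.
Posterior: Beta(α+k, β+n−k) = Beta(11.8+7, 7.7+19) = Beta(18.8, 26.7).
Mode of Beta(a,b) for a,b>1 is (a−1)/(a+b−2) = 17.8/43.5 = 0.4092.

0.4092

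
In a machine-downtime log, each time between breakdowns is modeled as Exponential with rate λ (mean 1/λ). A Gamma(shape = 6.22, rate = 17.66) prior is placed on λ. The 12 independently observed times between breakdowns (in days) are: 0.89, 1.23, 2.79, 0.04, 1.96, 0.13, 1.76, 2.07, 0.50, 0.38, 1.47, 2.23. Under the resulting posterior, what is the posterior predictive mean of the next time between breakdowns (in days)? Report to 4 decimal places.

1.9228

With a Gamma(shape α, rate β) prior on the exponential rate λ, the posterior after n observations with total T = Σxᵢ is Gamma(α+n, β+T).
Sum of observations T = 15.45 days; n = 12.
Posterior: Gamma(6.22+12, 17.66+15.45) = Gamma(18.22, 33.11).
The predictive distribution for the next observation is Lomax; its mean is β/(α−1) = 33.11/17.22 = 1.9228.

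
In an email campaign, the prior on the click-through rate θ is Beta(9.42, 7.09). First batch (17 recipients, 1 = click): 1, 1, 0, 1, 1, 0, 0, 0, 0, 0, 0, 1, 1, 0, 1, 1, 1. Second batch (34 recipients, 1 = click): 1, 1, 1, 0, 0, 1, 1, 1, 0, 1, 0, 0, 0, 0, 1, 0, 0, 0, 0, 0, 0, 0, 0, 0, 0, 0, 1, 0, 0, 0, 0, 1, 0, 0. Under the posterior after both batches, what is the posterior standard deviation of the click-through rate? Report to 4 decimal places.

The Beta prior is conjugate to a Binomial/Bernoulli likelihood; the update adds successes to α and failures to β.
After batch 1: Beta(9.42+9, 7.09+8) = Beta(18.42, 15.09).
After batch 2: Beta(18.42+10, 15.09+24) = Beta(28.42, 39.09).
Var = αβ/((α+β)²(α+β+1)) = 28.42·39.09/(67.51²·68.51) = 0.00355795; SD = √0.00355795 = 0.0596.

0.0596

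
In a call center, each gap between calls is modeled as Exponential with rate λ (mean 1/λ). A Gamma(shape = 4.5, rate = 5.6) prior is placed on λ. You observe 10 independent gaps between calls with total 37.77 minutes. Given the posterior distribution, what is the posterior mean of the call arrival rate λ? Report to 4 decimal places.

With a Gamma(shape α, rate β) prior on the exponential rate λ, the posterior after n observations with total T = Σxᵢ is Gamma(α+n, β+T).
Posterior: Gamma(4.5+10, 5.6+37.77) = Gamma(14.5, 43.37).
Posterior mean of λ = α/β = 14.5/43.37 = 0.3343.

0.3343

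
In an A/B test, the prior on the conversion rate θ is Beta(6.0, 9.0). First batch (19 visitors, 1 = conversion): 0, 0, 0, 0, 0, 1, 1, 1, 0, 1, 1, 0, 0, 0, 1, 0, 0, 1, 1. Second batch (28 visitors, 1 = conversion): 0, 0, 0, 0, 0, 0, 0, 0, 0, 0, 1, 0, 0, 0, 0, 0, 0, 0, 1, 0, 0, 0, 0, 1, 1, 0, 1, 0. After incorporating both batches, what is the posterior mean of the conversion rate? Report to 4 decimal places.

The Beta prior is conjugate to a Binomial/Bernoulli likelihood; the update adds successes to α and failures to β.
After batch 1: Beta(6.0+8, 9.0+11) = Beta(14.0, 20.0).
After batch 2: Beta(14.0+5, 20.0+23) = Beta(19.0, 43.0).
Posterior mean = α/(α+β) = 19.0/62.0 = 0.3065.

0.3065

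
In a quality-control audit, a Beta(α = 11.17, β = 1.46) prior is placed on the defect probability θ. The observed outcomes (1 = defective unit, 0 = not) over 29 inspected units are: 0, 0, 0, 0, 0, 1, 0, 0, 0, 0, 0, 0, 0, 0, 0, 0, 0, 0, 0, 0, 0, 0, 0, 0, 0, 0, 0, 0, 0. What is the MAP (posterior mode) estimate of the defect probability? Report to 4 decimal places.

0.2819

The Beta prior is conjugate to a Binomial/Bernoulli likelihood; the update adds successes to α and failures to β.
Posterior: Beta(α+k, β+n−k) = Beta(11.17+1, 1.46+28) = Beta(12.17, 29.46).
Mode of Beta(a,b) for a,b>1 is (a−1)/(a+b−2) = 11.17/39.63 = 0.2819.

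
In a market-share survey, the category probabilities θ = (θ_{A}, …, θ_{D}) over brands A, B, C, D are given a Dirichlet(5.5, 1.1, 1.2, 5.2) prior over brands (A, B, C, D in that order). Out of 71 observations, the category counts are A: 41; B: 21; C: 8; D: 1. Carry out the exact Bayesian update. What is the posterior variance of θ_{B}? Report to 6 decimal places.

0.002281

The Dirichlet prior is conjugate to the Multinomial likelihood: each posterior αⱼ = prior αⱼ + observed count nⱼ.
Posterior concentration: (46.5, 22.1, 9.2, 6.2), total = 84.0.
Var[θ_j] = α_j(Σα−α_j)/((Σα)²(Σα+1)) = 22.1·61.9/(84.0²·85.0) = 0.002281.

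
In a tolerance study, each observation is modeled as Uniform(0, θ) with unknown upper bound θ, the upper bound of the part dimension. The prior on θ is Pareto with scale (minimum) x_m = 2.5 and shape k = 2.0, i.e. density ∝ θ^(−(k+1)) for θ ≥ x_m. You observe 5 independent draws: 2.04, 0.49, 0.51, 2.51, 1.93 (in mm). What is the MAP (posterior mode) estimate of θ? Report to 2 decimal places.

2.51

A Pareto(scale x_m, shape k) prior on the upper bound θ of Uniform(0, θ) is conjugate: posterior is Pareto(max(x_m, max xᵢ), k + n).
Sample maximum = 2.51; prior scale x_m = 2.5 → posterior scale = max = 2.51.
Posterior shape = 2.0 + 5 = 7.0.
The Pareto density is decreasing on [x_m, ∞), so the mode is x_m = 2.51.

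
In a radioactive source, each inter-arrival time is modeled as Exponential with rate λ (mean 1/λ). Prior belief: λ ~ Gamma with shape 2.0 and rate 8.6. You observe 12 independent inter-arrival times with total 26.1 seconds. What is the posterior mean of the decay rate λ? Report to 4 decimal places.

With a Gamma(shape α, rate β) prior on the exponential rate λ, the posterior after n observations with total T = Σxᵢ is Gamma(α+n, β+T).
Posterior: Gamma(2.0+12, 8.6+26.1) = Gamma(14.0, 34.7).
Posterior mean of λ = α/β = 14.0/34.7 = 0.4035.

0.4035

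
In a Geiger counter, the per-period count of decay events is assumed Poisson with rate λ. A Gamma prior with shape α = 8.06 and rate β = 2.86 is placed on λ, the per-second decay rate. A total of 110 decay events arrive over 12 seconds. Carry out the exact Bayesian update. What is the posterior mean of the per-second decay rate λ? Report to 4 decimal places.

With a Gamma(shape α, rate β) prior, the Poisson likelihood is conjugate: the posterior is Gamma(α + ΣXᵢ, β + n).
Posterior: Gamma(α+S, β+n) = Gamma(8.06+110, 2.86+12) = Gamma(118.06, 14.86).
Posterior mean = α/β = 118.06/14.86 = 7.9448.

7.9448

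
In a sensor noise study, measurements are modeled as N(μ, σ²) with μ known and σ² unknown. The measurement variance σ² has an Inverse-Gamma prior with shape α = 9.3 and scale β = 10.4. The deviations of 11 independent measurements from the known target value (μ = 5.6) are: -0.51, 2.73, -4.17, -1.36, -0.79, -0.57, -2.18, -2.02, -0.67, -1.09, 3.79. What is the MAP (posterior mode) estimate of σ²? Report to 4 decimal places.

2.3270

With known mean μ and an Inverse-Gamma(α, β) prior on σ², the Normal likelihood is conjugate: posterior is Inv-Gamma(α + n/2, β + Σ(xᵢ−μ)²/2).
Σ(xᵢ−μ)² = (-0.51)² + (2.73)² + (-4.17)² + (-1.36)² + (-0.79)² + (-0.57)² + (-2.18)² + (-2.02)² + (-0.67)² + (-1.09)² + (3.79)² = 52.7344.
Posterior: Inv-Gamma(9.3 + 11/2, 10.4 + 52.7344/2) = Inv-Gamma(14.80, 36.76720).
Mode = β/(α+1) = 36.76720/15.80 = 2.3270.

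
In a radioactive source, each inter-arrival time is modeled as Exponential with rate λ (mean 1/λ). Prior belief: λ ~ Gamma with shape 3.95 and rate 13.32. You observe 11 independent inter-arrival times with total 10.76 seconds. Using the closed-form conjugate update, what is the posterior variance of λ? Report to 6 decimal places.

0.025783

With a Gamma(shape α, rate β) prior on the exponential rate λ, the posterior after n observations with total T = Σxᵢ is Gamma(α+n, β+T).
Posterior: Gamma(3.95+11, 13.32+10.76) = Gamma(14.95, 24.08).
Var = α/β² = 0.025783.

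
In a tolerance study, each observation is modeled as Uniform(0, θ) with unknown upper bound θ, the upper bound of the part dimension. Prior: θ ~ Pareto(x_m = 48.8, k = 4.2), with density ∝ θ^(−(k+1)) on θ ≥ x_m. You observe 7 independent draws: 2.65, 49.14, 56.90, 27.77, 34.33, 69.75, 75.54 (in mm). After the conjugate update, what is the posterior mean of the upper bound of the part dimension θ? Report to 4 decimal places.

A Pareto(scale x_m, shape k) prior on the upper bound θ of Uniform(0, θ) is conjugate: posterior is Pareto(max(x_m, max xᵢ), k + n).
Sample maximum = 75.54; prior scale x_m = 48.8 → posterior scale = max = 75.54.
Posterior shape = 4.2 + 7 = 11.2.
E[θ|data] = k·x_m/(k−1) = 11.2·75.54/10.2 = 82.9459.

82.9459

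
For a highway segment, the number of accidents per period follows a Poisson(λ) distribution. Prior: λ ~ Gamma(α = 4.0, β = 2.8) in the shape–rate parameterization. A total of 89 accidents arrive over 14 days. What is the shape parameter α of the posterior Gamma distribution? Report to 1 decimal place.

With a Gamma(shape α, rate β) prior, the Poisson likelihood is conjugate: the posterior is Gamma(α + ΣXᵢ, β + n).
Posterior: Gamma(α+S, β+n) = Gamma(4.0+89, 2.8+14) = Gamma(93.0, 16.8).
Posterior α = 93.0.

93.0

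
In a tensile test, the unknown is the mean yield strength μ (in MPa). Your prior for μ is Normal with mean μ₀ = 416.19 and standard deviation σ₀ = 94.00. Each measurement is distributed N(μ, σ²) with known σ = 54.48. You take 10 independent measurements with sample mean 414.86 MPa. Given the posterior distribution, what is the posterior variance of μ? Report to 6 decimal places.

287.161110

For Normal data with known variance σ², a Normal(μ₀, σ₀²) prior on μ is conjugate. Posterior precision = 1/σ₀² + n/σ²; posterior mean is the precision-weighted average of μ₀ and x̄.
σ₀² = 94.00² = 8836, σ² = 54.48² = 2968.0704; σ² + n·σ₀² = 2968.0704 + 10·8836 = 91328.0704.
Posterior precision = 1/σ₀² + n/σ² = 1/8836 + 10/2968.0704 = (σ² + n·σ₀²)/(σ₀²σ²) = 91328.0704/(8836·2968.0704); posterior variance σₙ² = σ₀²σ²/(σ² + n·σ₀²) = 8836·2968.0704/91328.0704 = 287.161110.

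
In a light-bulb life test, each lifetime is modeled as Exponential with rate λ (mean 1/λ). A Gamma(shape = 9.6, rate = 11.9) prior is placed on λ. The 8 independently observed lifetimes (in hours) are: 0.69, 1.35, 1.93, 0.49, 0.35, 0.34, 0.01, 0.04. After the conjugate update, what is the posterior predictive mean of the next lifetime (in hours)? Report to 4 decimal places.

1.0301

With a Gamma(shape α, rate β) prior on the exponential rate λ, the posterior after n observations with total T = Σxᵢ is Gamma(α+n, β+T).
Sum of observations T = 5.20 hours; n = 8.
Posterior: Gamma(9.6+8, 11.9+5.20) = Gamma(17.6, 17.10).
The predictive distribution for the next observation is Lomax; its mean is β/(α−1) = 17.10/16.6 = 1.0301.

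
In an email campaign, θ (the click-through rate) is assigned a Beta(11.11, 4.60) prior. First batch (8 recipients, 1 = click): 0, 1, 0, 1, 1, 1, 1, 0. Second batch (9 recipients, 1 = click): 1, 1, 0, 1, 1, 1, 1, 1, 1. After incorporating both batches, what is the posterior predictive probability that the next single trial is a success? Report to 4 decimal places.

0.7371

The Beta prior is conjugate to a Binomial/Bernoulli likelihood; the update adds successes to α and failures to β.
After batch 1: Beta(11.11+5, 4.60+3) = Beta(16.11, 7.60).
After batch 2: Beta(16.11+8, 7.60+1) = Beta(24.11, 8.60).
For a single future Bernoulli trial, P(success | data) = α/(α+β) = 0.7371.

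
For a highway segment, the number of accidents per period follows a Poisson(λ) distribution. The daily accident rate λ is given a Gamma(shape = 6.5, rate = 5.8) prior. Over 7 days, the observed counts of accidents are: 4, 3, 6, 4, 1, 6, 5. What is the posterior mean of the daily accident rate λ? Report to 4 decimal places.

With a Gamma(shape α, rate β) prior, the Poisson likelihood is conjugate: the posterior is Gamma(α + ΣXᵢ, β + n).
Sum of counts S = 29 over n = 7 days.
Posterior: Gamma(α+S, β+n) = Gamma(6.5+29, 5.8+7) = Gamma(35.5, 12.8).
Posterior mean = α/β = 35.5/12.8 = 2.7734.

2.7734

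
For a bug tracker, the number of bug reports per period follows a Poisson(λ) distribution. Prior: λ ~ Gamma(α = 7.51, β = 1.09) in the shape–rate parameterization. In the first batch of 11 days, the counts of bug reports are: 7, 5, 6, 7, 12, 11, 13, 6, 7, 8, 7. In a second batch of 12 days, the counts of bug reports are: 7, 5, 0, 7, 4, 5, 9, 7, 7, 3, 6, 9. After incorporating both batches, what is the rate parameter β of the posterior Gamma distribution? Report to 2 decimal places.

24.09

With a Gamma(shape α, rate β) prior, the Poisson likelihood is conjugate: the posterior is Gamma(α + ΣXᵢ, β + n).
Batch 1: sum of counts S = 89 over n = 11 days.
After batch 1: Gamma(α+S, β+n) = Gamma(7.51+89, 1.09+11) = Gamma(96.51, 12.09).
Batch 2: sum of counts S = 69 over n = 12 days.
After batch 2: Gamma(α+S, β+n) = Gamma(96.51+69, 12.09+12) = Gamma(165.51, 24.09).
Posterior β = 24.09.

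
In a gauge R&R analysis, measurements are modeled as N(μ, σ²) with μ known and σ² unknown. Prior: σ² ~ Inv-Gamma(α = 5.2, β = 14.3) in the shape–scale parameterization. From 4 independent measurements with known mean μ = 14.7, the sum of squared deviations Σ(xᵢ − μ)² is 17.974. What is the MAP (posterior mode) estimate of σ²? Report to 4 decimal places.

2.8399

With known mean μ and an Inverse-Gamma(α, β) prior on σ², the Normal likelihood is conjugate: posterior is Inv-Gamma(α + n/2, β + Σ(xᵢ−μ)²/2).
Posterior: Inv-Gamma(5.2 + 4/2, 14.3 + 17.974/2) = Inv-Gamma(7.20, 23.2870).
Mode = β/(α+1) = 23.2870/8.20 = 2.8399.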